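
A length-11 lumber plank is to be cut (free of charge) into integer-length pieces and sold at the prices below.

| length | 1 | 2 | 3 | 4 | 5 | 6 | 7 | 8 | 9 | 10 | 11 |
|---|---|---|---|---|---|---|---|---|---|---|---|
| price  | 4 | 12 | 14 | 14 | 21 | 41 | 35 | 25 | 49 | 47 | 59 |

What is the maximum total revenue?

69

Build r[k] bottom-up: r[k] = max over allowed piece i of (p[i] + r[k−i]).
r[1] = 4
r[2] = 12
r[3] = 16  (first piece 1, then r[2]=12)
r[4] = 24  (first piece 2, then r[2]=12)
r[5] = 28  (first piece 1, then r[4]=24)
r[6] = 41
r[7] = 45  (first piece 1, then r[6]=41)
r[8] = 53  (first piece 2, then r[6]=41)
r[9] = 57  (first piece 1, then r[8]=53)
r[10] = 65  (first piece 2, then r[8]=53)
r[11] = 69  (first piece 1, then r[10]=65)
One optimal cutting: 6 + 2 + 2 + 1 → $41 + $12 + $12 + $4 = $69.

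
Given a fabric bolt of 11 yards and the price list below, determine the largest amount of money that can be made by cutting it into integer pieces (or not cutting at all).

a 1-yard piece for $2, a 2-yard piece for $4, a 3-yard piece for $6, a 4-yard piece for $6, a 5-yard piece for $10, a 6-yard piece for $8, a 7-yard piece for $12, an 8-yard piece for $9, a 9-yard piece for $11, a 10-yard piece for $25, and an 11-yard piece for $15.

Build v[k] bottom-up: v[k] = max over allowed piece i of (p[i] + v[k−i]).
v[1] = 2
v[2] = max(2+2, 4+0) = 4
v[3] = max(2+4, 4+2, 6+0) = 6
v[4] = max(2+6, 4+4, 6+2, 6+0) = 8
v[5] = max(2+8, 4+6, 6+4, 6+2, 10+0) = 10
v[6] = max(2+10, 4+8, 6+6, 6+4, 10+2, 8+0) = 12
v[7] = max(2+12, 4+10, 6+8, …, 8+2, 12+0) = 14
v[8] = max(2+14, 4+12, 6+10, …, 12+2, 9+0) = 16
v[9] = max(2+16, 4+14, 6+12, …, 9+2, 11+0) = 18
v[10] = max(2+18, 4+16, 6+14, …, 11+2, 25+0) = 25
v[11] = max(2+25, 4+18, 6+16, …, 25+2, 15+0) = 27
One optimal cutting: 10 + 1 → $25 + $2 = $27.

27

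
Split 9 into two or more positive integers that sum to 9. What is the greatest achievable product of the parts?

27

Fill g[k] for k=2..9: at each k try every first piece i and multiply by the better of (k−i) uncut or g[k−i].
Small cases: g[2]=1.
g[3] = max(1·2, 2·1) = 2
g[4] = max(1·3, 2·2, 3·1) = 4
g[5] = max(1·4, 2·3, 3·2, 4·1) = 6
g[6] = max(1·6, 2·4, 3·3, 4·2, 5·1) = 9
g[7] = max(1·9, 2·6, 3·4, 4·3, 5·2, 6·1) = 12
g[8] = max(1·12, 2·9, 3·6, …, 6·2, 7·1) = 18
g[9] = max(1·18, 2·12, 3·9, …, 7·2, 8·1) = 27
One optimal split: 3 + 3 + 3; product 3·3·3 = 27.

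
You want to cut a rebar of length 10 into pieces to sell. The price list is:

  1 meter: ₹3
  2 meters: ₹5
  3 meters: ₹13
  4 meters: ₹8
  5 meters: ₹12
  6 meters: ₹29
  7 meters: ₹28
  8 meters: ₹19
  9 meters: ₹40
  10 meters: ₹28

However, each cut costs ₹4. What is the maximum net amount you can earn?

Let r[k] be the best obtainable value from length k. For each k, try every first piece i and keep the best of price[i] + r[k−i] minus the 4 cut fee when i<k.
r[1] = 3
r[2] = 5
r[3] = 13
r[4] = 12  (first piece 1, then r[3]=13)
r[5] = 14  (first piece 2, then r[3]=13)
r[6] = 29
r[7] = 28  (first piece 1, then r[6]=29)
r[8] = 30  (first piece 2, then r[6]=29)
r[9] = 40
r[10] = 39  (first piece 1, then r[9]=40)
One optimal plan: pieces 9 + 1 (1 cut) → ₹43 − ₹4 = ₹39.

39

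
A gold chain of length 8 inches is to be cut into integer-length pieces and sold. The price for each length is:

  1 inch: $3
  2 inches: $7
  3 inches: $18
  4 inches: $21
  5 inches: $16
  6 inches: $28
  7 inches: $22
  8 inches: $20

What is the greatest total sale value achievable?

43

Consider every possible first cut. v[k] is the best of p[i]+v[k−i] over all sellable i≤k.
v[1] = 3
v[2] = 7
v[3] = 18
v[4] = 21  (first piece 1, then v[3]=18)
v[5] = 25  (first piece 2, then v[3]=18)
v[6] = 36  (first piece 3, then v[3]=18)
v[7] = 39  (first piece 1, then v[6]=36)
v[8] = 43  (first piece 2, then v[6]=36)
One optimal cutting: 3 + 3 + 2 → $18 + $18 + $7 = $43.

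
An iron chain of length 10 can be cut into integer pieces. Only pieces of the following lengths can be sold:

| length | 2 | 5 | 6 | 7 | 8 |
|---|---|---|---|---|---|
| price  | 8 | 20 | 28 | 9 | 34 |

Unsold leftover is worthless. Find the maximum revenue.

Consider every possible first cut. f[k] is the best of p[i]+f[k−i] over all sellable i≤k.
f[1] = 0
f[2] = 8
f[3] = 8
f[4] = 16  (first piece 2, then f[2]=8)
f[5] = 20
f[6] = 28
f[7] = 28
f[8] = 36  (first piece 2, then f[6]=28)
f[9] = 36
f[10] = 44  (first piece 2, then f[8]=36)
One optimal cutting: 6 + 2 + 2 → $44.

44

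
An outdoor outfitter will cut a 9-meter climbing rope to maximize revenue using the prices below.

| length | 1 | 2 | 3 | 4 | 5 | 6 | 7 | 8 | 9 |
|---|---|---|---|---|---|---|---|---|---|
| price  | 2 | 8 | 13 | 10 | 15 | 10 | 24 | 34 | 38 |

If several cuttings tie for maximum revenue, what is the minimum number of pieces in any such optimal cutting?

3

Let r[k] be the best obtainable value from length k. For each k, try every first piece i and keep the best of price[i] + r[k−i].
r[1] = 2
r[2] = max(2+2, 8+0) = 8
r[3] = max(2+8, 8+2, 13+0) = 13
r[4] = max(2+13, 8+8, 13+2, 10+0) = 16
r[5] = max(2+16, 8+13, 13+8, 10+2, 15+0) = 21
r[6] = max(2+21, 8+16, 13+13, 10+8, 15+2, 10+0) = 26
r[7] = max(2+26, 8+21, 13+16, …, 10+2, 24+0) = 29
r[8] = max(2+29, 8+26, 13+21, …, 24+2, 34+0) = 34
r[9] = max(2+34, 8+29, 13+26, …, 34+2, 38+0) = 39
Maximum revenue is €39.
Now minimize piece count subject to staying optimal: for each k, pieces[k] = 1 + min over i with p[i]+r[k−i]=r[k] of pieces[k−i].
pieces[6] = 2
pieces[7] = 3
pieces[8] = 1
pieces[9] = 3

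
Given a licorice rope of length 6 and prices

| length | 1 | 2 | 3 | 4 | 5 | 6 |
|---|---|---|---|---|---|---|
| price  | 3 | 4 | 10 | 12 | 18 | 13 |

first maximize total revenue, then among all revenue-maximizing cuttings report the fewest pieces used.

2

Consider every possible first cut. r[k] is the best of p[i]+r[k−i] over all sellable i≤k.
r[1] = 3
r[2] = max(3+3, 4+0) = 6
r[3] = max(3+6, 4+3, 10+0) = 10
r[4] = max(3+10, 4+6, 10+3, 12+0) = 13
r[5] = max(3+13, 4+10, 10+6, 12+3, 18+0) = 18
r[6] = max(3+18, 4+13, 10+10, 12+6, 18+3, 13+0) = 21
Maximum revenue is ¢21.
Now minimize piece count subject to staying optimal: for each k, pieces[k] = 1 + min over i with p[i]+r[k−i]=r[k] of pieces[k−i].
pieces[3] = 1
pieces[4] = 2
pieces[5] = 1
pieces[6] = 2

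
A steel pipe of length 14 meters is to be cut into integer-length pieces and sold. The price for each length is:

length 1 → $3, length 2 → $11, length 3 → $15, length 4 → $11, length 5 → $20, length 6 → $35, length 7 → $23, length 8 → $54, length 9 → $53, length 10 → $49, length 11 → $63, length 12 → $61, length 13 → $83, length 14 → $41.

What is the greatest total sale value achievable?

Build best[k] bottom-up: best[k] = max over allowed piece i of (p[i] + best[k−i]).
best[1] = 3
best[2] = 11
best[3] = 15
best[4] = 22  (first piece 2, then best[2]=11)
best[5] = 26  (first piece 2, then best[3]=15)
best[6] = 35
best[7] = 38  (first piece 1, then best[6]=35)
best[8] = 54
best[9] = 57  (first piece 1, then best[8]=54)
best[10] = 65  (first piece 2, then best[8]=54)
best[11] = 69  (first piece 3, then best[8]=54)
best[12] = 76  (first piece 2, then best[10]=65)
best[13] = 83
best[14] = 89  (first piece 6, then best[8]=54)
One optimal cutting: 8 + 6 → $54 + $35 = $89.

89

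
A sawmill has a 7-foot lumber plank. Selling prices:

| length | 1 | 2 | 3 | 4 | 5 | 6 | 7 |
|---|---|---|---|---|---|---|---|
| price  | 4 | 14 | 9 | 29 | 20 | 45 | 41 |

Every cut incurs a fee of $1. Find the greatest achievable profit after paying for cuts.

48

Consider every possible first cut. net[k] is the best of p[i]+net[k−i] over all sellable i≤k, charging 1 whenever i<k.
net[1] = 4
net[2] = 14
net[3] = 17  (first piece 1, then net[2]=14)
net[4] = 29
net[5] = 32  (first piece 1, then net[4]=29)
net[6] = 45
net[7] = 48  (first piece 1, then net[6]=45)
One optimal plan: pieces 6 + 1 (1 cut) → $49 − $1 = $48.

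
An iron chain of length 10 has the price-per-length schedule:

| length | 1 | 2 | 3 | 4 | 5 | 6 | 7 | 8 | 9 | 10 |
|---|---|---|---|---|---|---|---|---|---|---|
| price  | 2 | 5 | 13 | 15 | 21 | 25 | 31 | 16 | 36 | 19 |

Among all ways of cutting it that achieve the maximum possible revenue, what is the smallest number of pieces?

Build r[k] bottom-up: r[k] = max over allowed piece i of (p[i] + r[k−i]).
r[1] = 2
r[2] = max(2+2, 5+0) = 5
r[3] = max(2+5, 5+2, 13+0) = 13
r[4] = max(2+13, 5+5, 13+2, 15+0) = 15
r[5] = max(2+15, 5+13, 13+5, 15+2, 21+0) = 21
r[6] = max(2+21, 5+15, 13+13, 15+5, 21+2, 25+0) = 26
r[7] = max(2+26, 5+21, 13+15, …, 25+2, 31+0) = 31
r[8] = max(2+31, 5+26, 13+21, …, 31+2, 16+0) = 34
r[9] = max(2+34, 5+31, 13+26, …, 16+2, 36+0) = 39
r[10] = max(2+39, 5+34, 13+31, …, 36+2, 19+0) = 44
Maximum revenue is $44.
Now minimize piece count subject to staying optimal: for each k, pieces[k] = 1 + min over i with p[i]+r[k−i]=r[k] of pieces[k−i].
pieces[7] = 1
pieces[8] = 2
pieces[9] = 3
pieces[10] = 2

2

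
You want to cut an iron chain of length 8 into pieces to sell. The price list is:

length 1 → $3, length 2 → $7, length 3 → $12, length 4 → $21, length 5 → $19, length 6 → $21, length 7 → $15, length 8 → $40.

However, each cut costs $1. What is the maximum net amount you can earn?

Consider every possible first cut. net[k] is the best of p[i]+net[k−i] over all sellable i≤k, charging 1 whenever i<k.
net[1] = 3
net[2] = max(3+3-1, 7+0) = 7
net[3] = max(3+7-1, 7+3-1, 12+0) = 12
net[4] = max(3+12-1, 7+7-1, 12+3-1, 21+0) = 21
net[5] = max(3+21-1, 7+12-1, 12+7-1, 21+3-1, 19+0) = 23
net[6] = max(3+23-1, 7+21-1, 12+12-1, 21+7-1, 19+3-1, 21+0) = 27
net[7] = max(3+27-1, 7+23-1, 12+21-1, …, 21+3-1, 15+0) = 32
net[8] = max(3+32-1, 7+27-1, 12+23-1, …, 15+3-1, 40+0) = 41
One optimal plan: pieces 4 + 4 (1 cut) → $42 − $1 = $41.

41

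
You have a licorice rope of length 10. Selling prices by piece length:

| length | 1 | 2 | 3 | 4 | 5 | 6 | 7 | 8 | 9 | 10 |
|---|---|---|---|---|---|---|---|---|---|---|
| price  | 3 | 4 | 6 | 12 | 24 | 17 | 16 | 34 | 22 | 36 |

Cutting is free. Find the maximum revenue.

48

Consider every possible first cut. v[k] is the best of p[i]+v[k−i] over all sellable i≤k.
v[1] = 3
v[2] = max(3+3, 4+0) = 6
v[3] = max(3+6, 4+3, 6+0) = 9
v[4] = max(3+9, 4+6, 6+3, 12+0) = 12
v[5] = max(3+12, 4+9, 6+6, 12+3, 24+0) = 24
v[6] = max(3+24, 4+12, 6+9, 12+6, 24+3, 17+0) = 27
v[7] = max(3+27, 4+24, 6+12, …, 17+3, 16+0) = 30
v[8] = max(3+30, 4+27, 6+24, …, 16+3, 34+0) = 34
v[9] = max(3+34, 4+30, 6+27, …, 34+3, 22+0) = 37
v[10] = max(3+37, 4+34, 6+30, …, 22+3, 36+0) = 48
One optimal cutting: 5 + 5 → ¢24 + ¢24 = ¢48.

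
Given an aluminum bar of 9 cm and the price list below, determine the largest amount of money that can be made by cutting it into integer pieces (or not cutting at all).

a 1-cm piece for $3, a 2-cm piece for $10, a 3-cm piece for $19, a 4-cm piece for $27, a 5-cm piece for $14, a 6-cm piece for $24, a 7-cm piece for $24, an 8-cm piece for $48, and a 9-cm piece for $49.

Let R[k] be the best obtainable value from length k. For each k, try every first piece i and keep the best of price[i] + R[k−i].
R[1] = 3
R[2] = 10
R[3] = 19
R[4] = 27
R[5] = 30  (first piece 1, then R[4]=27)
R[6] = 38  (first piece 3, then R[3]=19)
R[7] = 46  (first piece 3, then R[4]=27)
R[8] = 54  (first piece 4, then R[4]=27)
R[9] = 57  (first piece 1, then R[8]=54)
One optimal cutting: 4 + 4 + 1 → $27 + $27 + $3 = $57.

57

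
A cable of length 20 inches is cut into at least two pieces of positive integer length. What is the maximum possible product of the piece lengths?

Fill P[k] for k=2..20: at each k try every first piece i and multiply by the better of (k−i) uncut or P[k−i].
P[2] = 1·max(1,0) = 1·1 = 1
P[3] = max(1·2, 2·1) = 2
P[4] = max(1·3, 2·2, 3·1) = 4
P[5] = max(1·4, 2·3, 3·2, 4·1) = 6
P[6] = max(1·6, 2·4, 3·3, 4·2, 5·1) = 9
P[7] = max(1·9, 2·6, 3·4, 4·3, 5·2, 6·1) = 12
P[8] = max(1·12, 2·9, 3·6, …, 6·2, 7·1) = 18
P[9] = max(1·18, 2·12, 3·9, …, 7·2, 8·1) = 27
P[10] = max(1·27, 2·18, 3·12, …, 8·2, 9·1) = 36
P[11] = max(1·36, 2·27, 3·18, …, 9·2, 10·1) = 54
P[12] = max(1·54, 2·36, 3·27, …, 10·2, 11·1) = 81
P[13] = max(1·81, 2·54, 3·36, …, 11·2, 12·1) = 108
P[14] = max(1·108, 2·81, 3·54, …, 12·2, 13·1) = 162
P[15] = max(1·162, 2·108, 3·81, …, 13·2, 14·1) = 243
P[16] = max(1·243, 2·162, 3·108, …, 14·2, 15·1) = 324
P[17] = max(1·324, 2·243, 3·162, …, 15·2, 16·1) = 486
P[18] = max(1·486, 2·324, 3·243, …, 16·2, 17·1) = 729
P[19] = max(1·729, 2·486, 3·324, …, 17·2, 18·1) = 972
P[20] = max(1·972, 2·729, 3·486, …, 18·2, 19·1) = 1458
One optimal split: 3 + 3 + 3 + 3 + 3 + 3 + 2; product 3·3·3·3·3·3·2 = 1458.

1458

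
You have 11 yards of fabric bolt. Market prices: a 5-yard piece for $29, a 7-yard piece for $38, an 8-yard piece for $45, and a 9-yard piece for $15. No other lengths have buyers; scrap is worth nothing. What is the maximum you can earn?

Let f[k] be the best obtainable value from length k. For each k, try every first piece i and keep the best of price[i] + f[k−i].
f[1] = 0
f[2] = 0
f[3] = 0
f[4] = 0
f[5] = 29
f[6] = 29
f[7] = 38
f[8] = 45
f[9] = 45
f[10] = 58  (first piece 5, then f[5]=29)
f[11] = 58
One optimal cutting: pieces 5 + 5 with 1 yard of scrap → $58.

58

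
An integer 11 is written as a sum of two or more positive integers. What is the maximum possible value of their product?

Fill prod[k] for k=2..11: at each k try every first piece i and multiply by the better of (k−i) uncut or prod[k−i].
Small cases: prod[2]=1, prod[3]=2, prod[4]=4, prod[5]=6.
prod[6] = 3×max(3,2) = 3×3 = 9
prod[7] = 2×max(5,6) = 2×6 = 12
prod[8] = 2×max(6,9) = 2×9 = 18
prod[9] = 3×max(6,9) = 3×9 = 27
prod[10] = 2×max(8,18) = 2×18 = 36
prod[11] = 2×max(9,27) = 2×27 = 54
One optimal split: 3 + 3 + 3 + 2; product 3×3×3×2 = 54.

54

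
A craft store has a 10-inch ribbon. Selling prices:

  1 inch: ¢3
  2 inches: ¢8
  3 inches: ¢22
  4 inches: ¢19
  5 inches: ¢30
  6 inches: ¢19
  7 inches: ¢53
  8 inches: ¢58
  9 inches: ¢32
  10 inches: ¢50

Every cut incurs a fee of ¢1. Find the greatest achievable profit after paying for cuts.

Let r[k] be the best obtainable value from length k. For each k, try every first piece i and keep the best of price[i] + r[k−i] minus the 1 cut fee when i<k.
r[1] = 3
r[2] = 8
r[3] = 22
r[4] = 24  (first piece 1, then r[3]=22)
r[5] = 30
r[6] = 43  (first piece 3, then r[3]=22)
r[7] = 53
r[8] = 58
r[9] = 64  (first piece 3, then r[6]=43)
r[10] = 74  (first piece 3, then r[7]=53)
One optimal plan: pieces 7 + 3 (1 cut) → ¢75 − ¢1 = ¢74.

74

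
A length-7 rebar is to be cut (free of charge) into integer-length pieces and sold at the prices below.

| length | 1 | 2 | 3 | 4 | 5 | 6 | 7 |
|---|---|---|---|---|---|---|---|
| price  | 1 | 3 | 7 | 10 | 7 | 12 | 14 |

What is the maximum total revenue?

Let v[k] be the best obtainable value from length k. For each k, try every first piece i and keep the best of price[i] + v[k−i].
v[1] = 1
v[2] = 3
v[3] = 7
v[4] = 10
v[5] = 11  (first piece 1, then v[4]=10)
v[6] = 14  (first piece 3, then v[3]=7)
v[7] = 17  (first piece 3, then v[4]=10)
One optimal cutting: 4 + 3 → ₹10 + ₹7 = ₹17.

17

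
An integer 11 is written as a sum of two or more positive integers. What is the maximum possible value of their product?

54

Fill g[k] for k=2..11: at each k try every first piece i and multiply by the better of (k−i) uncut or g[k−i].
Small cases: g[2]=1, g[3]=2, g[4]=4.
g[5] = max(1×4, 2×3, 3×2, 4×1) = 6
g[6] = max(1×6, 2×4, 3×3, 4×2, 5×1) = 9
g[7] = max(1×9, 2×6, 3×4, 4×3, 5×2, 6×1) = 12
g[8] = max(1×12, 2×9, 3×6, …, 6×2, 7×1) = 18
g[9] = max(1×18, 2×12, 3×9, …, 7×2, 8×1) = 27
g[10] = max(1×27, 2×18, 3×12, …, 8×2, 9×1) = 36
g[11] = max(1×36, 2×27, 3×18, …, 9×2, 10×1) = 54
One optimal split: 3 + 3 + 3 + 2; product 3×3×3×2 = 54.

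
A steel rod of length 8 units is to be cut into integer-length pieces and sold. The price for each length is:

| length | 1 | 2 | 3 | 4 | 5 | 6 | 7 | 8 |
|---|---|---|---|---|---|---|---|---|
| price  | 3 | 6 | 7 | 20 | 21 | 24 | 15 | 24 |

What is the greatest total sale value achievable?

40

Build R[k] bottom-up: R[k] = max over allowed piece i of (p[i] + R[k−i]).
R[1] = 3
R[2] = 6  (first piece 1, then R[1]=3)
R[3] = 9  (first piece 1, then R[2]=6)
R[4] = 20
R[5] = 23  (first piece 1, then R[4]=20)
R[6] = 26  (first piece 1, then R[5]=23)
R[7] = 29  (first piece 1, then R[6]=26)
R[8] = 40  (first piece 4, then R[4]=20)
One optimal cutting: 4 + 4 → $20 + $20 = $40.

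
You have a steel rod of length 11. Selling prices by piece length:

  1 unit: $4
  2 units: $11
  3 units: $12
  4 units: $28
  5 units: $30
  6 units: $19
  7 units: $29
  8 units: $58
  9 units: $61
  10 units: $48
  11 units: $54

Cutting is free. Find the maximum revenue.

73

Let R[k] be the best obtainable value from length k. For each k, try every first piece i and keep the best of price[i] + R[k−i].
R[1] = 4
R[2] = max(4+4, 11+0) = 11
R[3] = max(4+11, 11+4, 12+0) = 15
R[4] = max(4+15, 11+11, 12+4, 28+0) = 28
R[5] = max(4+28, 11+15, 12+11, 28+4, 30+0) = 32
R[6] = max(4+32, 11+28, 12+15, 28+11, 30+4, 19+0) = 39
R[7] = max(4+39, 11+32, 12+28, …, 19+4, 29+0) = 43
R[8] = max(4+43, 11+39, 12+32, …, 29+4, 58+0) = 58
R[9] = max(4+58, 11+43, 12+39, …, 58+4, 61+0) = 62
R[10] = max(4+62, 11+58, 12+43, …, 61+4, 48+0) = 69
R[11] = max(4+69, 11+62, 12+58, …, 48+4, 54+0) = 73
One optimal cutting: 8 + 2 + 1 → $58 + $11 + $4 = $73.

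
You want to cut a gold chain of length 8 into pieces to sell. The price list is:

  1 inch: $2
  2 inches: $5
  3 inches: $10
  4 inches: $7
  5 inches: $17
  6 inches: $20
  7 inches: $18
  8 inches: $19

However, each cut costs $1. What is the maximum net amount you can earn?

26

Let v[k] be the best obtainable value from length k. For each k, try every first piece i and keep the best of price[i] + v[k−i] minus the 1 cut fee when i<k.
v[1] = 2
v[2] = 5
v[3] = 10
v[4] = 11  (first piece 1, then v[3]=10)
v[5] = 17
v[6] = 20
v[7] = 21  (first piece 1, then v[6]=20)
v[8] = 26  (first piece 3, then v[5]=17)
One optimal plan: pieces 5 + 3 (1 cut) → $27 − $1 = $26.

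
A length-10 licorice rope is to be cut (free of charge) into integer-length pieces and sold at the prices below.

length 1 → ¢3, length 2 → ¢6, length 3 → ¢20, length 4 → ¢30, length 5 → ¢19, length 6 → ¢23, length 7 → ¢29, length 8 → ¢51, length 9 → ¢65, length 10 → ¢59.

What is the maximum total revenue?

Consider every possible first cut. v[k] is the best of p[i]+v[k−i] over all sellable i≤k.
v[1] = 3
v[2] = 6  (first piece 1, then v[1]=3)
v[3] = 20
v[4] = 30
v[5] = 33  (first piece 1, then v[4]=30)
v[6] = 40  (first piece 3, then v[3]=20)
v[7] = 50  (first piece 3, then v[4]=30)
v[8] = 60  (first piece 4, then v[4]=30)
v[9] = 65
v[10] = 70  (first piece 3, then v[7]=50)
One optimal cutting: 4 + 3 + 3 → ¢30 + ¢20 + ¢20 = ¢70.

70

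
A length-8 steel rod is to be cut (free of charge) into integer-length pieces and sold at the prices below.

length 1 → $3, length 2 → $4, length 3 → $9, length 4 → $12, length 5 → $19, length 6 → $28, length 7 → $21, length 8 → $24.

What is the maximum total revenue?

34

Let best[k] be the best obtainable value from length k. For each k, try every first piece i and keep the best of price[i] + best[k−i].
best[1] = 3
best[2] = max(3+3, 4+0) = 6
best[3] = max(3+6, 4+3, 9+0) = 9
best[4] = max(3+9, 4+6, 9+3, 12+0) = 12
best[5] = max(3+12, 4+9, 9+6, 12+3, 19+0) = 19
best[6] = max(3+19, 4+12, 9+9, 12+6, 19+3, 28+0) = 28
best[7] = max(3+28, 4+19, 9+12, …, 28+3, 21+0) = 31
best[8] = max(3+31, 4+28, 9+19, …, 21+3, 24+0) = 34
One optimal cutting: 6 + 1 + 1 → $28 + $3 + $3 = $34.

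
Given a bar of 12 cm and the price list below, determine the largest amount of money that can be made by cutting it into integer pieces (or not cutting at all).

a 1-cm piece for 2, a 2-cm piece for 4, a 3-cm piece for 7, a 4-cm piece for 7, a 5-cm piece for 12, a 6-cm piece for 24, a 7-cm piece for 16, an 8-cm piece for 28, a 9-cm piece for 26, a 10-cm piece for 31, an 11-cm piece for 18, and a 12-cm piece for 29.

Consider every possible first cut. r[k] is the best of p[i]+r[k−i] over all sellable i≤k.
r[1] = 2
r[2] = max(2+2, 4+0) = 4
r[3] = max(2+4, 4+2, 7+0) = 7
r[4] = max(2+7, 4+4, 7+2, 7+0) = 9
r[5] = max(2+9, 4+7, 7+4, 7+2, 12+0) = 12
r[6] = max(2+12, 4+9, 7+7, 7+4, 12+2, 24+0) = 24
r[7] = max(2+24, 4+12, 7+9, …, 24+2, 16+0) = 26
r[8] = max(2+26, 4+24, 7+12, …, 16+2, 28+0) = 28
r[9] = max(2+28, 4+26, 7+24, …, 28+2, 26+0) = 31
r[10] = max(2+31, 4+28, 7+26, …, 26+2, 31+0) = 33
r[11] = max(2+33, 4+31, 7+28, …, 31+2, 18+0) = 36
r[12] = max(2+36, 4+33, 7+31, …, 18+2, 29+0) = 48
One optimal cutting: 6 + 6 → 24 + 24 = 48.

48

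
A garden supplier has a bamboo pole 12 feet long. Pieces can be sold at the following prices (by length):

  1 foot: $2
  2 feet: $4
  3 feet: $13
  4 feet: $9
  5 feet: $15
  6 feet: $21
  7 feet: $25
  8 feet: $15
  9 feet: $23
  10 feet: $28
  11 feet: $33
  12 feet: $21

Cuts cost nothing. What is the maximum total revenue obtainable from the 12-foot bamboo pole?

Let v[k] be the best obtainable value from length k. For each k, try every first piece i and keep the best of price[i] + v[k−i].
v[1] = 2
v[2] = max(2+2, 4+0) = 4
v[3] = max(2+4, 4+2, 13+0) = 13
v[4] = max(2+13, 4+4, 13+2, 9+0) = 15
v[5] = max(2+15, 4+13, 13+4, 9+2, 15+0) = 17
v[6] = max(2+17, 4+15, 13+13, 9+4, 15+2, 21+0) = 26
v[7] = max(2+26, 4+17, 13+15, …, 21+2, 25+0) = 28
v[8] = max(2+28, 4+26, 13+17, …, 25+2, 15+0) = 30
v[9] = max(2+30, 4+28, 13+26, …, 15+2, 23+0) = 39
v[10] = max(2+39, 4+30, 13+28, …, 23+2, 28+0) = 41
v[11] = max(2+41, 4+39, 13+30, …, 28+2, 33+0) = 43
v[12] = max(2+43, 4+41, 13+39, …, 33+2, 21+0) = 52
One optimal cutting: 3 + 3 + 3 + 3 → $13 + $13 + $13 + $13 = $52.

52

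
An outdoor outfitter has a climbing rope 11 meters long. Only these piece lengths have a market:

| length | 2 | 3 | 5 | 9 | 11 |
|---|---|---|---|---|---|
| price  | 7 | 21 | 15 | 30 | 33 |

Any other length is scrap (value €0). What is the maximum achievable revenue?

70

Consider every possible first cut. best[k] is the best of p[i]+best[k−i] over all sellable i≤k.
best[1] = 0
best[2] = 7
best[3] = 21
best[4] = 21
best[5] = 28  (first piece 2, then best[3]=21)
best[6] = 42  (first piece 3, then best[3]=21)
best[7] = 42
best[8] = 49  (first piece 2, then best[6]=42)
best[9] = 63  (first piece 3, then best[6]=42)
best[10] = 63
best[11] = 70  (first piece 2, then best[9]=63)
One optimal cutting: 3 + 3 + 3 + 2 → €70.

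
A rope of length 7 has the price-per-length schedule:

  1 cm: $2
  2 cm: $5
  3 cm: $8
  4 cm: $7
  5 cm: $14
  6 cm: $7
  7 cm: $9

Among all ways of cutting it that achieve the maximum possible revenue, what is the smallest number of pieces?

2

Build r[k] bottom-up: r[k] = max over allowed piece i of (p[i] + r[k−i]).
r[1] = 2
r[2] = 5
r[3] = 8
r[4] = 10  (first piece 1, then r[3]=8)
r[5] = 14
r[6] = 16  (first piece 1, then r[5]=14)
r[7] = 19  (first piece 2, then r[5]=14)
Maximum revenue is $19.
Now minimize piece count subject to staying optimal: for each k, pieces[k] = 1 + min over i with p[i]+r[k−i]=r[k] of pieces[k−i].
pieces[4] = 2
pieces[5] = 1
pieces[6] = 2
pieces[7] = 2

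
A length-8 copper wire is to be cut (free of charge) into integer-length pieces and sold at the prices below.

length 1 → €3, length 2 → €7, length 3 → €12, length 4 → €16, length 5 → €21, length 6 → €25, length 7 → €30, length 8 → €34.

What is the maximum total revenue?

Build v[k] bottom-up: v[k] = max over allowed piece i of (p[i] + v[k−i]).
v[1] = 3
v[2] = max(3+3, 7+0) = 7
v[3] = max(3+7, 7+3, 12+0) = 12
v[4] = max(3+12, 7+7, 12+3, 16+0) = 16
v[5] = max(3+16, 7+12, 12+7, 16+3, 21+0) = 21
v[6] = max(3+21, 7+16, 12+12, 16+7, 21+3, 25+0) = 25
v[7] = max(3+25, 7+21, 12+16, …, 25+3, 30+0) = 30
v[8] = max(3+30, 7+25, 12+21, …, 30+3, 34+0) = 34
Best is to sell the whole 8-meter piece uncut for €34.

34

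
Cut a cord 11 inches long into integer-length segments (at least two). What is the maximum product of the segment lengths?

Let P[k] be the best product for length k (with at least one cut). For each first piece i, the rest contributes max(k−i, P[k−i]).
P[2] = 1·max(1,0) = 1·1 = 1
P[3] = 1·max(2,1) = 1·2 = 2
P[4] = 2·max(2,1) = 2·2 = 4
P[5] = 2·max(3,2) = 2·3 = 6
P[6] = 3·max(3,2) = 3·3 = 9
P[7] = 2·max(5,6) = 2·6 = 12
P[8] = 2·max(6,9) = 2·9 = 18
P[9] = 3·max(6,9) = 3·9 = 27
P[10] = 2·max(8,18) = 2·18 = 36
P[11] = 2·max(9,27) = 2·27 = 54
One optimal split: 3 + 3 + 3 + 2; product 3·3·3·2 = 54.

54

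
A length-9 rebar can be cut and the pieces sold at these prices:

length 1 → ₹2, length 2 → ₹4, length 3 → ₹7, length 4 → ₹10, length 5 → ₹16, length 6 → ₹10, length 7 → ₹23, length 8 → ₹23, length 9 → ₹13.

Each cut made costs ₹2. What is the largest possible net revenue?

25

Let r[k] be the best obtainable value from length k. For each k, try every first piece i and keep the best of price[i] + r[k−i] minus the 2 cut fee when i<k.
r[1] = 2
r[2] = max(2+2-2, 4+0) = 4
r[3] = max(2+4-2, 4+2-2, 7+0) = 7
r[4] = max(2+7-2, 4+4-2, 7+2-2, 10+0) = 10
r[5] = max(2+10-2, 4+7-2, 7+4-2, 10+2-2, 16+0) = 16
r[6] = max(2+16-2, 4+10-2, 7+7-2, 10+4-2, 16+2-2, 10+0) = 16
r[7] = max(2+16-2, 4+16-2, 7+10-2, …, 10+2-2, 23+0) = 23
r[8] = max(2+23-2, 4+16-2, 7+16-2, …, 23+2-2, 23+0) = 23
r[9] = max(2+23-2, 4+23-2, 7+16-2, …, 23+2-2, 13+0) = 25
One optimal plan: pieces 7 + 2 (1 cut) → ₹27 − ₹2 = ₹25.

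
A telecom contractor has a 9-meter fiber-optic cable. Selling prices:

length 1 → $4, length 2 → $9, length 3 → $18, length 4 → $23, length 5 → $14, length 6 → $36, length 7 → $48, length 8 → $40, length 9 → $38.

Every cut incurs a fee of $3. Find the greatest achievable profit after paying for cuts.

Build net[k] bottom-up: net[k] = max over allowed piece i of (p[i] + net[k−i]) − 3 per cut.
net[1] = 4
net[2] = 9
net[3] = 18
net[4] = 23
net[5] = 24  (first piece 1, then net[4]=23)
net[6] = 36
net[7] = 48
net[8] = 49  (first piece 1, then net[7]=48)
net[9] = 54  (first piece 2, then net[7]=48)
One optimal plan: pieces 7 + 2 (1 cut) → $57 − $3 = $54.

54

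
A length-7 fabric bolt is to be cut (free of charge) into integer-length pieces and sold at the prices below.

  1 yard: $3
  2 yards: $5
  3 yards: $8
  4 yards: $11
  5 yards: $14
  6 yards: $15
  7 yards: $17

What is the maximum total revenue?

Build v[k] bottom-up: v[k] = max over allowed piece i of (p[i] + v[k−i]).
v[1] = 3
v[2] = max(3+3, 5+0) = 6
v[3] = max(3+6, 5+3, 8+0) = 9
v[4] = max(3+9, 5+6, 8+3, 11+0) = 12
v[5] = max(3+12, 5+9, 8+6, 11+3, 14+0) = 15
v[6] = max(3+15, 5+12, 8+9, 11+6, 14+3, 15+0) = 18
v[7] = max(3+18, 5+15, 8+12, …, 15+3, 17+0) = 21
One optimal cutting: 1 + 1 + 1 + 1 + 1 + 1 + 1 → $3 + $3 + $3 + $3 + $3 + $3 + $3 = $21.

21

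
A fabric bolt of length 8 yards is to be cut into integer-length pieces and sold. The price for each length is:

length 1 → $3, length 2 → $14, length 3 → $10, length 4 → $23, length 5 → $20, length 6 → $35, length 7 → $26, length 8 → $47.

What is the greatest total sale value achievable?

56

Consider every possible first cut. best[k] is the best of p[i]+best[k−i] over all sellable i≤k.
best[1] = 3
best[2] = 14
best[3] = 17  (first piece 1, then best[2]=14)
best[4] = 28  (first piece 2, then best[2]=14)
best[5] = 31  (first piece 1, then best[4]=28)
best[6] = 42  (first piece 2, then best[4]=28)
best[7] = 45  (first piece 1, then best[6]=42)
best[8] = 56  (first piece 2, then best[6]=42)
One optimal cutting: 2 + 2 + 2 + 2 → $14 + $14 + $14 + $14 = $56.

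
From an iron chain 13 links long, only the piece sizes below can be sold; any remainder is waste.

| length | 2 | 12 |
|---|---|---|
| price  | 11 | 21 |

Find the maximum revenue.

66

Consider every possible first cut. best[k] is the best of p[i]+best[k−i] over all sellable i≤k.
best[1] = 0
best[2] = 11
best[3] = 11
best[4] = 22  (first piece 2, then best[2]=11)
best[5] = 22
best[6] = 33  (first piece 2, then best[4]=22)
best[7] = 33
best[8] = 44  (first piece 2, then best[6]=33)
best[9] = 44
best[10] = 55  (first piece 2, then best[8]=44)
best[11] = 55
best[12] = max(11+55, 21+0) = 66
best[13] = max(11+55, 21+0) = 66
One optimal cutting: pieces 2 + 2 + 2 + 2 + 2 + 2 with 1 link of scrap → $66.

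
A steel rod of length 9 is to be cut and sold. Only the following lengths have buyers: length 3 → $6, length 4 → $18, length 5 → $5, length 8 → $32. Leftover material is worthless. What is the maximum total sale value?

36

Consider every possible first cut. r[k] is the best of p[i]+r[k−i] over all sellable i≤k.
r[1] = 0
r[2] = 0
r[3] = 6
r[4] = max(6+0, 18+0) = 18
r[5] = max(6+0, 18+0, 5+0) = 18
r[6] = max(6+6, 18+0, 5+0) = 18
r[7] = max(6+18, 18+6, 5+0) = 24
r[8] = max(6+18, 18+18, 5+6, 32+0) = 36
r[9] = max(6+18, 18+18, 5+18, 32+0) = 36
One optimal cutting: pieces 4 + 4 with 1 unit of scrap → $36.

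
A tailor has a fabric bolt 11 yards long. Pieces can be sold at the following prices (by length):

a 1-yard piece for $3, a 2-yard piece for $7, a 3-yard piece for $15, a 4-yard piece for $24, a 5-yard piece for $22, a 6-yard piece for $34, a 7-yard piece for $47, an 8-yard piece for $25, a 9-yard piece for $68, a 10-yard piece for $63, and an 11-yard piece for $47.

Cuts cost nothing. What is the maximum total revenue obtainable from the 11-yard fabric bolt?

Build r[k] bottom-up: r[k] = max over allowed piece i of (p[i] + r[k−i]).
r[1] = 3
r[2] = max(3+3, 7+0) = 7
r[3] = max(3+7, 7+3, 15+0) = 15
r[4] = max(3+15, 7+7, 15+3, 24+0) = 24
r[5] = max(3+24, 7+15, 15+7, 24+3, 22+0) = 27
r[6] = max(3+27, 7+24, 15+15, 24+7, 22+3, 34+0) = 34
r[7] = max(3+34, 7+27, 15+24, …, 34+3, 47+0) = 47
r[8] = max(3+47, 7+34, 15+27, …, 47+3, 25+0) = 50
r[9] = max(3+50, 7+47, 15+34, …, 25+3, 68+0) = 68
r[10] = max(3+68, 7+50, 15+47, …, 68+3, 63+0) = 71
r[11] = max(3+71, 7+68, 15+50, …, 63+3, 47+0) = 75
One optimal cutting: 9 + 2 → $68 + $7 = $75.

75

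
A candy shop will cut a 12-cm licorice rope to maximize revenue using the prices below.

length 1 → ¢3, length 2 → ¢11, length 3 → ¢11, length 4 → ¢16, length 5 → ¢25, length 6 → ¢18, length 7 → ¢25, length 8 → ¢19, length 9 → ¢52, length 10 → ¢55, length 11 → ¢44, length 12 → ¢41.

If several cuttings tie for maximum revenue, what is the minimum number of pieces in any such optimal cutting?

Consider every possible first cut. r[k] is the best of p[i]+r[k−i] over all sellable i≤k.
r[1] = 3
r[2] = 11
r[3] = 14  (first piece 1, then r[2]=11)
r[4] = 22  (first piece 2, then r[2]=11)
r[5] = 25  (first piece 1, then r[4]=22)
r[6] = 33  (first piece 2, then r[4]=22)
r[7] = 36  (first piece 1, then r[6]=33)
r[8] = 44  (first piece 2, then r[6]=33)
r[9] = 52
r[10] = 55  (first piece 1, then r[9]=52)
r[11] = 63  (first piece 2, then r[9]=52)
r[12] = 66  (first piece 1, then r[11]=63)
Maximum revenue is ¢66.
Now minimize piece count subject to staying optimal: for each k, pieces[k] = 1 + min over i with p[i]+r[k−i]=r[k] of pieces[k−i].
pieces[9] = 1
pieces[10] = 1
pieces[11] = 2
pieces[12] = 2

2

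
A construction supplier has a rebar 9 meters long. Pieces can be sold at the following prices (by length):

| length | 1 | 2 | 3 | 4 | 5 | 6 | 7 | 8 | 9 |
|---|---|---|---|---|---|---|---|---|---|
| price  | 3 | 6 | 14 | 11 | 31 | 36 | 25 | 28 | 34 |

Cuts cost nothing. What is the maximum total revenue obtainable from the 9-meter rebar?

Consider every possible first cut. r[k] is the best of p[i]+r[k−i] over all sellable i≤k.
r[1] = 3
r[2] = 6  (first piece 1, then r[1]=3)
r[3] = 14
r[4] = 17  (first piece 1, then r[3]=14)
r[5] = 31
r[6] = 36
r[7] = 39  (first piece 1, then r[6]=36)
r[8] = 45  (first piece 3, then r[5]=31)
r[9] = 50  (first piece 3, then r[6]=36)
One optimal cutting: 6 + 3 → ₹36 + ₹14 = ₹50.

50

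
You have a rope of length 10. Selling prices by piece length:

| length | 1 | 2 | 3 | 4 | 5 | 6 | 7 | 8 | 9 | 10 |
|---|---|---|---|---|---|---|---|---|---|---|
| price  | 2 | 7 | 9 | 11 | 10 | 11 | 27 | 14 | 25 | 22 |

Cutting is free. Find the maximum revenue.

Consider every possible first cut. r[k] is the best of p[i]+r[k−i] over all sellable i≤k.
r[1] = 2
r[2] = max(2+2, 7+0) = 7
r[3] = max(2+7, 7+2, 9+0) = 9
r[4] = max(2+9, 7+7, 9+2, 11+0) = 14
r[5] = max(2+14, 7+9, 9+7, 11+2, 10+0) = 16
r[6] = max(2+16, 7+14, 9+9, 11+7, 10+2, 11+0) = 21
r[7] = max(2+21, 7+16, 9+14, …, 11+2, 27+0) = 27
r[8] = max(2+27, 7+21, 9+16, …, 27+2, 14+0) = 29
r[9] = max(2+29, 7+27, 9+21, …, 14+2, 25+0) = 34
r[10] = max(2+34, 7+29, 9+27, …, 25+2, 22+0) = 36
One optimal cutting: 7 + 2 + 1 → $27 + $7 + $2 = $36.

36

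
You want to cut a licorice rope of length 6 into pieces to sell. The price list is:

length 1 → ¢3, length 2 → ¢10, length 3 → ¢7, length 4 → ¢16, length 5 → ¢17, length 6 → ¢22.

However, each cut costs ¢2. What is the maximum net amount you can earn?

26

Let net[k] be the best obtainable value from length k. For each k, try every first piece i and keep the best of price[i] + net[k−i] minus the 2 cut fee when i<k.
net[1] = 3
net[2] = max(3+3-2, 10+0) = 10
net[3] = max(3+10-2, 10+3-2, 7+0) = 11
net[4] = max(3+11-2, 10+10-2, 7+3-2, 16+0) = 18
net[5] = max(3+18-2, 10+11-2, 7+10-2, 16+3-2, 17+0) = 19
net[6] = max(3+19-2, 10+18-2, 7+11-2, 16+10-2, 17+3-2, 22+0) = 26
One optimal plan: pieces 2 + 2 + 2 (2 cuts) → ¢30 − ¢4 = ¢26.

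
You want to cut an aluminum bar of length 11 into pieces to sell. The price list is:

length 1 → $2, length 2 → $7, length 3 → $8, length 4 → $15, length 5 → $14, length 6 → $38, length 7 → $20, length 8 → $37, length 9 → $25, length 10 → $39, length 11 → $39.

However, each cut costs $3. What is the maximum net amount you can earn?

Build v[k] bottom-up: v[k] = max over allowed piece i of (p[i] + v[k−i]) − 3 per cut.
v[1] = 2
v[2] = 7
v[3] = 8
v[4] = 15
v[5] = 14  (first piece 1, then v[4]=15)
v[6] = 38
v[7] = 37  (first piece 1, then v[6]=38)
v[8] = 42  (first piece 2, then v[6]=38)
v[9] = 43  (first piece 3, then v[6]=38)
v[10] = 50  (first piece 4, then v[6]=38)
v[11] = 49  (first piece 1, then v[10]=50)
One optimal plan: pieces 6 + 4 + 1 (2 cuts) → $55 − $6 = $49.

49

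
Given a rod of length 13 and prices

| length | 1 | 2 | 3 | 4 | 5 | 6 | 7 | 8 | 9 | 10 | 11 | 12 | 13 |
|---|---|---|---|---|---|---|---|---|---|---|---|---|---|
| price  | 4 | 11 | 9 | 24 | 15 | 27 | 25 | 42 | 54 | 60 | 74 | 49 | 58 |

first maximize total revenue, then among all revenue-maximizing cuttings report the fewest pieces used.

2

Consider every possible first cut. r[k] is the best of p[i]+r[k−i] over all sellable i≤k.
r[1] = 4
r[2] = max(4+4, 11+0) = 11
r[3] = max(4+11, 11+4, 9+0) = 15
r[4] = max(4+15, 11+11, 9+4, 24+0) = 24
r[5] = max(4+24, 11+15, 9+11, 24+4, 15+0) = 28
r[6] = max(4+28, 11+24, 9+15, 24+11, 15+4, 27+0) = 35
r[7] = max(4+35, 11+28, 9+24, …, 27+4, 25+0) = 39
r[8] = max(4+39, 11+35, 9+28, …, 25+4, 42+0) = 48
r[9] = max(4+48, 11+39, 9+35, …, 42+4, 54+0) = 54
r[10] = max(4+54, 11+48, 9+39, …, 54+4, 60+0) = 60
r[11] = max(4+60, 11+54, 9+48, …, 60+4, 74+0) = 74
r[12] = max(4+74, 11+60, 9+54, …, 74+4, 49+0) = 78
r[13] = max(4+78, 11+74, 9+60, …, 49+4, 58+0) = 85
Maximum revenue is €85.
Now minimize piece count subject to staying optimal: for each k, pieces[k] = 1 + min over i with p[i]+r[k−i]=r[k] of pieces[k−i].
pieces[10] = 1
pieces[11] = 1
pieces[12] = 2
pieces[13] = 2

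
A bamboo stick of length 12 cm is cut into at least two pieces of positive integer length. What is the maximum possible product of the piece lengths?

81

Let prod[k] be the best product for length k (with at least one cut). For each first piece i, the rest contributes max(k−i, prod[k−i]).
Small cases: prod[2]=1, prod[3]=2, prod[4]=4, prod[5]=6, prod[6]=9.
prod[7] = 2*max(5,6) = 2*6 = 12
prod[8] = 2*max(6,9) = 2*9 = 18
prod[9] = 3*max(6,9) = 3*9 = 27
prod[10] = 2*max(8,18) = 2*18 = 36
prod[11] = 2*max(9,27) = 2*27 = 54
prod[12] = 3*max(9,27) = 3*27 = 81
One optimal split: 3 + 3 + 3 + 3; product 3*3*3*3 = 81.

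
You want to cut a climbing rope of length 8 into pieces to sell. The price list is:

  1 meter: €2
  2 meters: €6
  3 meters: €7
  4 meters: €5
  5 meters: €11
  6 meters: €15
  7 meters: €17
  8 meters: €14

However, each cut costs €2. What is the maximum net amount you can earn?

Consider every possible first cut. net[k] is the best of p[i]+net[k−i] over all sellable i≤k, charging 2 whenever i<k.
net[1] = 2
net[2] = 6
net[3] = 7
net[4] = 10  (first piece 2, then net[2]=6)
net[5] = 11  (first piece 2, then net[3]=7)
net[6] = 15
net[7] = 17
net[8] = 19  (first piece 2, then net[6]=15)
One optimal plan: pieces 6 + 2 (1 cut) → €21 − €2 = €19.

19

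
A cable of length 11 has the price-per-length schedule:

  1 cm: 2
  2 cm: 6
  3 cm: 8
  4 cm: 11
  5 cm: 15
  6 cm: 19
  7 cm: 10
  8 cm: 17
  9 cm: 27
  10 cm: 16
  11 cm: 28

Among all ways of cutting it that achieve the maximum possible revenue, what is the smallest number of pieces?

Build r[k] bottom-up: r[k] = max over allowed piece i of (p[i] + r[k−i]).
r[1] = 2
r[2] = max(2+2, 6+0) = 6
r[3] = max(2+6, 6+2, 8+0) = 8
r[4] = max(2+8, 6+6, 8+2, 11+0) = 12
r[5] = max(2+12, 6+8, 8+6, 11+2, 15+0) = 15
r[6] = max(2+15, 6+12, 8+8, 11+6, 15+2, 19+0) = 19
r[7] = max(2+19, 6+15, 8+12, …, 19+2, 10+0) = 21
r[8] = max(2+21, 6+19, 8+15, …, 10+2, 17+0) = 25
r[9] = max(2+25, 6+21, 8+19, …, 17+2, 27+0) = 27
r[10] = max(2+27, 6+25, 8+21, …, 27+2, 16+0) = 31
r[11] = max(2+31, 6+27, 8+25, …, 16+2, 28+0) = 34
Maximum revenue is 34.
Now minimize piece count subject to staying optimal: for each k, pieces[k] = 1 + min over i with p[i]+r[k−i]=r[k] of pieces[k−i].
pieces[8] = 2
pieces[9] = 1
pieces[10] = 3
pieces[11] = 2

2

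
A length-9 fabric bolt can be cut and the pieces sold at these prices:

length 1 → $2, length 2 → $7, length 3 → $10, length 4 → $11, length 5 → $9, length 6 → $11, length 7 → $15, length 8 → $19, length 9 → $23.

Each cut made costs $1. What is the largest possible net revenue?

28

Consider every possible first cut. r[k] is the best of p[i]+r[k−i] over all sellable i≤k, charging 1 whenever i<k.
r[1] = 2
r[2] = 7
r[3] = 10
r[4] = 13  (first piece 2, then r[2]=7)
r[5] = 16  (first piece 2, then r[3]=10)
r[6] = 19  (first piece 2, then r[4]=13)
r[7] = 22  (first piece 2, then r[5]=16)
r[8] = 25  (first piece 2, then r[6]=19)
r[9] = 28  (first piece 2, then r[7]=22)
One optimal plan: pieces 3 + 2 + 2 + 2 (3 cuts) → $31 − $3 = $28.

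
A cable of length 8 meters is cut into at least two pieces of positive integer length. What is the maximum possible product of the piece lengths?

Let f[k] be the best product for length k (with at least one cut). For each first piece i, the rest contributes max(k−i, f[k−i]).
Small cases: f[2]=1.
f[3] = 1*max(2,1) = 1*2 = 2
f[4] = 2*max(2,1) = 2*2 = 4
f[5] = 2*max(3,2) = 2*3 = 6
f[6] = 3*max(3,2) = 3*3 = 9
f[7] = 2*max(5,6) = 2*6 = 12
f[8] = 2*max(6,9) = 2*9 = 18
One optimal split: 3 + 3 + 2; product 3*3*2 = 18.

18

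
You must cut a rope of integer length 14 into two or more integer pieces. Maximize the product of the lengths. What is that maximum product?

Let prod[k] be the best product for length k (with at least one cut). For each first piece i, the rest contributes max(k−i, prod[k−i]).
prod[2] = 1·max(1,0) = 1·1 = 1
prod[3] = 1·max(2,1) = 1·2 = 2
prod[4] = 2·max(2,1) = 2·2 = 4
prod[5] = 2·max(3,2) = 2·3 = 6
prod[6] = 3·max(3,2) = 3·3 = 9
prod[7] = 2·max(5,6) = 2·6 = 12
prod[8] = 2·max(6,9) = 2·9 = 18
prod[9] = 3·max(6,9) = 3·9 = 27
prod[10] = 2·max(8,18) = 2·18 = 36
prod[11] = 2·max(9,27) = 2·27 = 54
prod[12] = 3·max(9,27) = 3·27 = 81
prod[13] = 2·max(11,54) = 2·54 = 108
prod[14] = 2·max(12,81) = 2·81 = 162
One optimal split: 3 + 3 + 3 + 3 + 2; product 3·3·3·3·2 = 162.

162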